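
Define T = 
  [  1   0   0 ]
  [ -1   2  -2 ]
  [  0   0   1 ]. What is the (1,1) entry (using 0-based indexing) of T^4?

16

Characteristic polynomial: μ^3 - 4μ^2 + 5μ - 2 = (μ - 2)(μ - 1)^2, so the eigenvalues are 1, 1, 2.
μ=1: eigenvector (1, 1, 0).
μ=2: eigenvector (0, 1, 0).
μ=1: eigenvector (-2, 0, 1).
P = [[1, 0, -2], [1, 1, 0], [0, 0, 1]], D = diag(1, 2, 1), P⁻¹ = [[1, 0, 2], [-1, 1, -2], [0, 0, 1]].
T⁴ = P·diag(1, 16, 1)·P⁻¹ = [[1, 0, 0], [-15, 16, -30], [0, 0, 1]].
The requested entry is 16.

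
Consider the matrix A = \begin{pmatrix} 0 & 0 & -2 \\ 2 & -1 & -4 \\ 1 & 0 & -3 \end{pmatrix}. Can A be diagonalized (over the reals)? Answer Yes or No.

Yes

Characteristic polynomial: p(μ) = μ^3 + 4μ^2 + 5μ + 2 = (μ + 1)^2(μ + 2).
μ = -1 has algebraic multiplicity 2; rank(A + 1I) = 1, so geometric multiplicity = 2.
Every eigenvalue has geometric = algebraic multiplicity, so A is diagonalizable.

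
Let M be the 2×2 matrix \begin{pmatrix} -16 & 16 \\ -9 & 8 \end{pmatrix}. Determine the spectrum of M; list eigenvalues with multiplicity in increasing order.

-4, -4

Characteristic polynomial: p(μ) = μ^2 + 8μ + 16 = (μ + 4)^2.
Roots (with multiplicity): -4, -4.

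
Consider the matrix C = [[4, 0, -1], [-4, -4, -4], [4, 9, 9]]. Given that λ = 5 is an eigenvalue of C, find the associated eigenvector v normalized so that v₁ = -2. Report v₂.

C − 5I = [[-1, 0, -1], [-4, -9, -4], [4, 9, 4]].
Solving (C − 5I)v = 0 gives the eigenspace spanned by (-2, 0, 2).
With v₁ = -2, v = (-2, 0, 2), so v₂ = 0.

0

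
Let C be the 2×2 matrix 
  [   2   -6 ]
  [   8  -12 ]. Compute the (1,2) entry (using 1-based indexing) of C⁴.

3120

Characteristic polynomial: s^2 + 10s + 24 = (s + 4)(s + 6), so the eigenvalues are -6, -4.
s=-4: eigenvector (1, 1).
s=-6: eigenvector (3, 4).
P = [[1, 3], [1, 4]], D = diag(-4, -6), P⁻¹ = [[4, -3], [-1, 1]].
C⁴ = P·diag(256, 1296)·P⁻¹ = [[-2864, 3120], [-4160, 4416]].
The requested entry is 3120.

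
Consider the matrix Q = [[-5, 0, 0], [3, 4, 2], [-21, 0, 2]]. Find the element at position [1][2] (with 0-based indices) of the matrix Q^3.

Characteristic polynomial: λ^3 - λ^2 - 22λ + 40 = (λ - 4)(λ - 2)(λ + 5), so the eigenvalues are -5, 2, 4.
λ=2: eigenvector (0, -1, 1).
λ=4: eigenvector (0, 1, 0).
λ=-5: eigenvector (1, -1, 3).
P = [[0, 0, 1], [-1, 1, -1], [1, 0, 3]], D = diag(2, 4, -5), P⁻¹ = [[-3, 0, 1], [-2, 1, 1], [1, 0, 0]].
Q³ = P·diag(8, 64, -125)·P⁻¹ = [[-125, 0, 0], [21, 64, 56], [-399, 0, 8]].
The requested entry is 56.

56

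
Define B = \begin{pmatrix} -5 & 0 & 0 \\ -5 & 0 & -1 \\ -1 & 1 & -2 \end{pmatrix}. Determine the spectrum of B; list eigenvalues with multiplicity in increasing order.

-5, -1, -1

Characteristic polynomial: p(s) = s^3 + 7s^2 + 11s + 5 = (s + 1)^2(s + 5).
Roots (with multiplicity): -5, -1, -1.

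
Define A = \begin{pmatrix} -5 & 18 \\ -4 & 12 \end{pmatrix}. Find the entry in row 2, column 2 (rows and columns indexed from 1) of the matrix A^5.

7272

Characteristic polynomial: λ^2 - 7λ + 12 = (λ - 4)(λ - 3), so the eigenvalues are 3, 4.
λ=3: eigenvector (9, 4).
λ=4: eigenvector (2, 1).
P = [[9, 2], [4, 1]], D = diag(3, 4), P⁻¹ = [[1, -2], [-4, 9]].
A⁵ = P·diag(243, 1024)·P⁻¹ = [[-6005, 14058], [-3124, 7272]].
The requested entry is 7272.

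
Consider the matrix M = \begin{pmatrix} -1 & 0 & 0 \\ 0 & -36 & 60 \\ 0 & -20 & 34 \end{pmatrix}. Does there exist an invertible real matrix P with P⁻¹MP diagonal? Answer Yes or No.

Characteristic polynomial: p(t) = t^3 + 3t^2 - 22t - 24 = (t - 4)(t + 1)(t + 6).
All 3 eigenvalues are distinct, so M is diagonalizable.

Yes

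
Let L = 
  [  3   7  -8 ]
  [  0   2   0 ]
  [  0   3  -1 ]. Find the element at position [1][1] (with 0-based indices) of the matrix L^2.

Characteristic polynomial: μ^3 - 4μ^2 + μ + 6 = (μ - 3)(μ - 2)(μ + 1), so the eigenvalues are -1, 2, 3.
μ=2: eigenvector (1, 1, 1).
μ=3: eigenvector (1, 0, 0).
μ=-1: eigenvector (2, 0, 1).
P = [[1, 1, 2], [1, 0, 0], [1, 0, 1]], D = diag(2, 3, -1), P⁻¹ = [[0, 1, 0], [1, 1, -2], [0, -1, 1]].
L² = P·diag(4, 9, 1)·P⁻¹ = [[9, 11, -16], [0, 4, 0], [0, 3, 1]].
The requested entry is 4.

4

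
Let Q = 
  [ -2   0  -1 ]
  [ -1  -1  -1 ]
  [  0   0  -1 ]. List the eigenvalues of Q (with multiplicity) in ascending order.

-2, -1, -1

Characteristic polynomial: p(λ) = λ^3 + 4λ^2 + 5λ + 2 = (λ + 1)^2(λ + 2).
Roots (with multiplicity): -2, -1, -1.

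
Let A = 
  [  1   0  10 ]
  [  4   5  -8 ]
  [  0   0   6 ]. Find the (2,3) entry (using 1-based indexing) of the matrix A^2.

Characteristic polynomial: t^3 - 12t^2 + 41t - 30 = (t - 6)(t - 5)(t - 1), so the eigenvalues are 1, 5, 6.
t=1: eigenvector (1, -1, 0).
t=5: eigenvector (0, 1, 0).
t=6: eigenvector (2, 0, 1).
P = [[1, 0, 2], [-1, 1, 0], [0, 0, 1]], D = diag(1, 5, 6), P⁻¹ = [[1, 0, -2], [1, 1, -2], [0, 0, 1]].
A² = P·diag(1, 25, 36)·P⁻¹ = [[1, 0, 70], [24, 25, -48], [0, 0, 36]].
The requested entry is -48.

-48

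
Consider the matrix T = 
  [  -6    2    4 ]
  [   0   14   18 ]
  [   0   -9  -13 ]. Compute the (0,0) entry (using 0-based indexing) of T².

36

Characteristic polynomial: λ^3 + 5λ^2 - 26λ - 120 = (λ - 5)(λ + 4)(λ + 6), so the eigenvalues are -6, -4, 5.
λ=-6: eigenvector (1, 0, 0).
λ=5: eigenvector (0, 2, -1).
λ=-4: eigenvector (1, -1, 1).
P = [[1, 0, 1], [0, 2, -1], [0, -1, 1]], D = diag(-6, 5, -4), P⁻¹ = [[1, -1, -2], [0, 1, 1], [0, 1, 2]].
T² = P·diag(36, 25, 16)·P⁻¹ = [[36, -20, -40], [0, 34, 18], [0, -9, 7]].
The requested entry is 36.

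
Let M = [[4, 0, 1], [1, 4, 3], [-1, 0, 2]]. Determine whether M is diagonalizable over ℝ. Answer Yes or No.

Characteristic polynomial: p(t) = t^3 - 10t^2 + 33t - 36 = (t - 4)(t - 3)^2.
t = 3 has algebraic multiplicity 2; rank(M − 3I) = 2, so geometric multiplicity = 1.
Geometric multiplicity < algebraic multiplicity, so M is not diagonalizable.

No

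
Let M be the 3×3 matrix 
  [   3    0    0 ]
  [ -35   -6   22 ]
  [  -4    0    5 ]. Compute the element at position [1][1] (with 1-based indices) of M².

Characteristic polynomial: r^3 - 2r^2 - 33r + 90 = (r - 5)(r - 3)(r + 6), so the eigenvalues are -6, 3, 5.
r=3: eigenvector (1, 1, 2).
r=-6: eigenvector (0, 1, 0).
r=5: eigenvector (0, 2, 1).
P = [[1, 0, 0], [1, 1, 2], [2, 0, 1]], D = diag(3, -6, 5), P⁻¹ = [[1, 0, 0], [3, 1, -2], [-2, 0, 1]].
M² = P·diag(9, 36, 25)·P⁻¹ = [[9, 0, 0], [17, 36, -22], [-32, 0, 25]].
The requested entry is 9.

9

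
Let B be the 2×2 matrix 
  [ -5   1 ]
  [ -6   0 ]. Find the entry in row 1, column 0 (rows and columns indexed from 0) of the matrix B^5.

Characteristic polynomial: λ^2 + 5λ + 6 = (λ + 2)(λ + 3), so the eigenvalues are -3, -2.
λ=-2: eigenvector (1, 3).
λ=-3: eigenvector (-1, -2).
P = [[1, -1], [3, -2]], D = diag(-2, -3), P⁻¹ = [[-2, 1], [-3, 1]].
B⁵ = P·diag(-32, -243)·P⁻¹ = [[-665, 211], [-1266, 390]].
The requested entry is -1266.

-1266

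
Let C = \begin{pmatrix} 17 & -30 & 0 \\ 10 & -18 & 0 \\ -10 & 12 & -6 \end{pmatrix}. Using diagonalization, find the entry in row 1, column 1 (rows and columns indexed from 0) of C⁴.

276

Characteristic polynomial: μ^3 + 7μ^2 - 36 = (μ - 2)(μ + 3)(μ + 6), so the eigenvalues are -6, -3, 2.
μ=2: eigenvector (-2, -1, 1).
μ=-3: eigenvector (3, 2, -2).
μ=-6: eigenvector (0, 0, 1).
P = [[-2, 3, 0], [-1, 2, 0], [1, -2, 1]], D = diag(2, -3, -6), P⁻¹ = [[-2, 3, 0], [-1, 2, 0], [0, 1, 1]].
C⁴ = P·diag(16, 81, 1296)·P⁻¹ = [[-179, 390, 0], [-130, 276, 0], [130, 1020, 1296]].
The requested entry is 276.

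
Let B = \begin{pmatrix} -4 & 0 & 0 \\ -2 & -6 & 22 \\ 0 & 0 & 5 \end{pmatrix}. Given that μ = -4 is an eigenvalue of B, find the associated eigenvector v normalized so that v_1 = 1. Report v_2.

-1

B + 4I = [[0, 0, 0], [-2, -2, 22], [0, 0, 9]].
Solving (B + 4I)v = 0 gives the eigenspace spanned by (1, -1, 0).
With v_1 = 1, v = (1, -1, 0), so v_2 = -1.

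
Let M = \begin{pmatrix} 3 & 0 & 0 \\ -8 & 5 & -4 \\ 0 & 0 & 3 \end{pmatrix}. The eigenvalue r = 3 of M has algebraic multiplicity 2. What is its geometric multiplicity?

2

M − 3I = [[0, 0, 0], [-8, 2, -4], [0, 0, 0]].
This matrix has rank 1, so its null space has dimension 3 − 1 = 2.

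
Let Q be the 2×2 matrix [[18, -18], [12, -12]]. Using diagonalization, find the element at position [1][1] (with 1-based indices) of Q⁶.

139968

Characteristic polynomial: s^2 - 6s = s(s - 6), so the eigenvalues are 0, 6.
s=6: eigenvector (3, 2).
s=0: eigenvector (1, 1).
P = [[3, 1], [2, 1]], D = diag(6, 0), P⁻¹ = [[1, -1], [-2, 3]].
Q⁶ = P·diag(46656, 0)·P⁻¹ = [[139968, -139968], [93312, -93312]].
The requested entry is 139968.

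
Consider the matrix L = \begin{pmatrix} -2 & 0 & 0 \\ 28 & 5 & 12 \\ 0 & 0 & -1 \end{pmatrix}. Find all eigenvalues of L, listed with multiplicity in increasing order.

-2, -1, 5

Characteristic polynomial: p(s) = s^3 - 2s^2 - 13s - 10 = (s - 5)(s + 1)(s + 2).
Roots (with multiplicity): -2, -1, 5.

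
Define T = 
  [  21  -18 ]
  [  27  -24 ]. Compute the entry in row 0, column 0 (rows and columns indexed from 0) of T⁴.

Characteristic polynomial: s^2 + 3s - 18 = (s - 3)(s + 6), so the eigenvalues are -6, 3.
s=-6: eigenvector (-2, -3).
s=3: eigenvector (1, 1).
P = [[-2, 1], [-3, 1]], D = diag(-6, 3), P⁻¹ = [[1, -1], [3, -2]].
T⁴ = P·diag(1296, 81)·P⁻¹ = [[-2349, 2430], [-3645, 3726]].
The requested entry is -2349.

-2349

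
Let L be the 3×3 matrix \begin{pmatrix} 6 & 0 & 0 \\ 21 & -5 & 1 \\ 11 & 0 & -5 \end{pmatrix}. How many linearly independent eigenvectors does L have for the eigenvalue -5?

1

L + 5I = [[11, 0, 0], [21, 0, 1], [11, 0, 0]].
This matrix has rank 2, so its null space has dimension 3 − 2 = 1.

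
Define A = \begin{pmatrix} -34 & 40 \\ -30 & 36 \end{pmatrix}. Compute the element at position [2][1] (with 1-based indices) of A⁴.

Characteristic polynomial: μ^2 - 2μ - 24 = (μ - 6)(μ + 4), so the eigenvalues are -4, 6.
μ=-4: eigenvector (4, 3).
μ=6: eigenvector (1, 1).
P = [[4, 1], [3, 1]], D = diag(-4, 6), P⁻¹ = [[1, -1], [-3, 4]].
A⁴ = P·diag(256, 1296)·P⁻¹ = [[-2864, 4160], [-3120, 4416]].
The requested entry is -3120.

-3120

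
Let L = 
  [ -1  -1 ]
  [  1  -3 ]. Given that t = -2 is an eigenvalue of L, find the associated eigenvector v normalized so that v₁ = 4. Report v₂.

L + 2I = [[1, -1], [1, -1]].
Solving (L + 2I)v = 0 gives the eigenspace spanned by (4, 4).
With v₁ = 4, v = (4, 4), so v₂ = 4.

4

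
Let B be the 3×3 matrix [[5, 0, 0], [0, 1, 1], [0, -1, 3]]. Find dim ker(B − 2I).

1

B − 2I = [[3, 0, 0], [0, -1, 1], [0, -1, 1]].
This matrix has rank 2, so its null space has dimension 3 − 2 = 1.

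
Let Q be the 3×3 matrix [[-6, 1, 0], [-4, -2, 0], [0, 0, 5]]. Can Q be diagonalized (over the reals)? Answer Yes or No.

Characteristic polynomial: p(r) = r^3 + 3r^2 - 24r - 80 = (r - 5)(r + 4)^2.
r = -4 has algebraic multiplicity 2; rank(Q + 4I) = 2, so geometric multiplicity = 1.
Geometric multiplicity < algebraic multiplicity, so Q is not diagonalizable.

No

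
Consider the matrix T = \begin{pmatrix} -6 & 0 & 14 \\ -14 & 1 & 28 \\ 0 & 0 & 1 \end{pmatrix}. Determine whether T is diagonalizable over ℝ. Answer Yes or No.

Yes

Characteristic polynomial: p(μ) = μ^3 + 4μ^2 - 11μ + 6 = (μ - 1)^2(μ + 6).
μ = 1 has algebraic multiplicity 2; rank(T − 1I) = 1, so geometric multiplicity = 2.
Every eigenvalue has geometric = algebraic multiplicity, so T is diagonalizable.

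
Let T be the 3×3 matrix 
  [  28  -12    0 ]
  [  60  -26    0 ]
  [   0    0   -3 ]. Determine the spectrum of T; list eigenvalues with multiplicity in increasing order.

-3, -2, 4

Characteristic polynomial: p(μ) = μ^3 + μ^2 - 14μ - 24 = (μ - 4)(μ + 2)(μ + 3).
Roots (with multiplicity): -3, -2, 4.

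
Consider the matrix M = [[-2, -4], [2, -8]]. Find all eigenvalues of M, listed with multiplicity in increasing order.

-6, -4

Characteristic polynomial: p(t) = t^2 + 10t + 24 = (t + 4)(t + 6).
Roots (with multiplicity): -6, -4.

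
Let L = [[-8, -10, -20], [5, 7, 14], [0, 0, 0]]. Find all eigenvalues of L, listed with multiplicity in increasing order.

Characteristic polynomial: p(t) = t^3 + t^2 - 6t = t(t - 2)(t + 3).
Roots (with multiplicity): -3, 0, 2.

-3, 0, 2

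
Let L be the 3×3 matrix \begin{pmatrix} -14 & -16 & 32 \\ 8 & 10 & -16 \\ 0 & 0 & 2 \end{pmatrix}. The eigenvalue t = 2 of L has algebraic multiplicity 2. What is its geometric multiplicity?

L − 2I = [[-16, -16, 32], [8, 8, -16], [0, 0, 0]].
This matrix has rank 1, so its null space has dimension 3 − 1 = 2.

2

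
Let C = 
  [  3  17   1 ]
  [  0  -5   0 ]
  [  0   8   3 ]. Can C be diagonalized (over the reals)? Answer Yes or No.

Characteristic polynomial: p(λ) = λ^3 - λ^2 - 21λ + 45 = (λ - 3)^2(λ + 5).
λ = 3 has algebraic multiplicity 2; rank(C − 3I) = 2, so geometric multiplicity = 1.
Geometric multiplicity < algebraic multiplicity, so C is not diagonalizable.

No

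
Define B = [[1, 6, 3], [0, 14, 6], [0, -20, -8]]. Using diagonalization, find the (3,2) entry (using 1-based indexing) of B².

Characteristic polynomial: s^3 - 7s^2 + 14s - 8 = (s - 4)(s - 2)(s - 1), so the eigenvalues are 1, 2, 4.
s=2: eigenvector (0, -1, 2).
s=1: eigenvector (1, 0, 0).
s=4: eigenvector (-1, -3, 5).
P = [[0, 1, -1], [-1, 0, -3], [2, 0, 5]], D = diag(2, 1, 4), P⁻¹ = [[0, 5, 3], [1, -2, -1], [0, -2, -1]].
B² = P·diag(4, 1, 16)·P⁻¹ = [[1, 30, 15], [0, 76, 36], [0, -120, -56]].
The requested entry is -120.

-120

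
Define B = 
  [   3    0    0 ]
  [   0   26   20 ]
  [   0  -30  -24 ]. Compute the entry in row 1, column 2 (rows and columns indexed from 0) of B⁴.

Characteristic polynomial: r^3 - 5r^2 - 18r + 72 = (r - 6)(r - 3)(r + 4), so the eigenvalues are -4, 3, 6.
r=3: eigenvector (1, 0, 0).
r=6: eigenvector (0, 1, -1).
r=-4: eigenvector (0, -2, 3).
P = [[1, 0, 0], [0, 1, -2], [0, -1, 3]], D = diag(3, 6, -4), P⁻¹ = [[1, 0, 0], [0, 3, 2], [0, 1, 1]].
B⁴ = P·diag(81, 1296, 256)·P⁻¹ = [[81, 0, 0], [0, 3376, 2080], [0, -3120, -1824]].
The requested entry is 2080.

2080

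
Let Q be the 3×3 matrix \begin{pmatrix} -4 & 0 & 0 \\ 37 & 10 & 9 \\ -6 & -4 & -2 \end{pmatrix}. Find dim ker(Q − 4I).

Q − 4I = [[-8, 0, 0], [37, 6, 9], [-6, -4, -6]].
This matrix has rank 2, so its null space has dimension 3 − 2 = 1.

1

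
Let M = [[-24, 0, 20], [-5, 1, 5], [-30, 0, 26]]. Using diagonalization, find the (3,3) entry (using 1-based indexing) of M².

Characteristic polynomial: s^3 - 3s^2 - 22s + 24 = (s - 6)(s - 1)(s + 4), so the eigenvalues are -4, 1, 6.
s=-4: eigenvector (1, 0, 1).
s=1: eigenvector (0, 1, 0).
s=6: eigenvector (2, 1, 3).
P = [[1, 0, 2], [0, 1, 1], [1, 0, 3]], D = diag(-4, 1, 6), P⁻¹ = [[3, 0, -2], [1, 1, -1], [-1, 0, 1]].
M² = P·diag(16, 1, 36)·P⁻¹ = [[-24, 0, 40], [-35, 1, 35], [-60, 0, 76]].
The requested entry is 76.

76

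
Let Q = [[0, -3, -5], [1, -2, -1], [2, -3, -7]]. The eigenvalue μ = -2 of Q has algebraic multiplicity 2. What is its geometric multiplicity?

Q + 2I = [[2, -3, -5], [1, 0, -1], [2, -3, -5]].
This matrix has rank 2, so its null space has dimension 3 − 2 = 1.

1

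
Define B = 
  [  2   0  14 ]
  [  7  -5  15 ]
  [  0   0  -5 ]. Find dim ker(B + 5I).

1

B + 5I = [[7, 0, 14], [7, 0, 15], [0, 0, 0]].
This matrix has rank 2, so its null space has dimension 3 − 2 = 1.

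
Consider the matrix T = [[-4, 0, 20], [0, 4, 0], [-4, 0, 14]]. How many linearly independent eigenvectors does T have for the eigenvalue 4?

2

T − 4I = [[-8, 0, 20], [0, 0, 0], [-4, 0, 10]].
This matrix has rank 1, so its null space has dimension 3 − 1 = 2.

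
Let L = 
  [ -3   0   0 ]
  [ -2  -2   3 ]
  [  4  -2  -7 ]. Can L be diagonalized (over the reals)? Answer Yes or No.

Yes

Characteristic polynomial: p(s) = s^3 + 12s^2 + 47s + 60 = (s + 3)(s + 4)(s + 5).
All 3 eigenvalues are distinct, so L is diagonalizable.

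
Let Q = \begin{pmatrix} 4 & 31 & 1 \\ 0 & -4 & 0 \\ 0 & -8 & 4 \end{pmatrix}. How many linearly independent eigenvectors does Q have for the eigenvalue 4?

Q − 4I = [[0, 31, 1], [0, -8, 0], [0, -8, 0]].
This matrix has rank 2, so its null space has dimension 3 − 2 = 1.

1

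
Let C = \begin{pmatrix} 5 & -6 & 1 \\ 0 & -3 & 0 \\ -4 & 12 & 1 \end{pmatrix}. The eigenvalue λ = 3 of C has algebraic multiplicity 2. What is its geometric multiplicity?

1

C − 3I = [[2, -6, 1], [0, -6, 0], [-4, 12, -2]].
This matrix has rank 2, so its null space has dimension 3 − 2 = 1.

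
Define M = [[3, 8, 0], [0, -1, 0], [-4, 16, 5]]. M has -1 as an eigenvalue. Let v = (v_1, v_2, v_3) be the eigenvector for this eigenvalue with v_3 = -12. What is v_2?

3

M + 1I = [[4, 8, 0], [0, 0, 0], [-4, 16, 6]].
Solving (M + 1I)v = 0 gives the eigenspace spanned by (-6, 3, -12).
With v_3 = -12, v = (-6, 3, -12), so v_2 = 3.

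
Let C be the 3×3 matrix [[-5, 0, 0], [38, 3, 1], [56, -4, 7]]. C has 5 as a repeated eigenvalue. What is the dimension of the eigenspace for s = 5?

1

C − 5I = [[-10, 0, 0], [38, -2, 1], [56, -4, 2]].
This matrix has rank 2, so its null space has dimension 3 − 2 = 1.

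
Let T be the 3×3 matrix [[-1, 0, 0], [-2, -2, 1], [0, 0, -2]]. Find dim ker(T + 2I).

1

T + 2I = [[1, 0, 0], [-2, 0, 1], [0, 0, 0]].
This matrix has rank 2, so its null space has dimension 3 − 2 = 1.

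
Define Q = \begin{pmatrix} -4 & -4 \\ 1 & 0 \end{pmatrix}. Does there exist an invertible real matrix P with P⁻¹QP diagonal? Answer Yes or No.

No

Characteristic polynomial: p(r) = r^2 + 4r + 4 = (r + 2)^2.
r = -2 has algebraic multiplicity 2; rank(Q + 2I) = 1, so geometric multiplicity = 1.
Geometric multiplicity < algebraic multiplicity, so Q is not diagonalizable.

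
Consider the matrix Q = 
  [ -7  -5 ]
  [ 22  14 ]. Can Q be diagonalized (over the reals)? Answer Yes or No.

Yes

Characteristic polynomial: p(s) = s^2 - 7s + 12 = (s - 4)(s - 3).
All 2 eigenvalues are distinct, so Q is diagonalizable.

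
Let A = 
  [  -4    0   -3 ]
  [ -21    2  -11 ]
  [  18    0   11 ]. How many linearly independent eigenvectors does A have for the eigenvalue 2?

1

A − 2I = [[-6, 0, -3], [-21, 0, -11], [18, 0, 9]].
This matrix has rank 2, so its null space has dimension 3 − 2 = 1.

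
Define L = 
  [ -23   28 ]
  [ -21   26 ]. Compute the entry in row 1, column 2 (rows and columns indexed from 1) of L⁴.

Characteristic polynomial: μ^2 - 3μ - 10 = (μ - 5)(μ + 2), so the eigenvalues are -2, 5.
μ=-2: eigenvector (4, 3).
μ=5: eigenvector (1, 1).
P = [[4, 1], [3, 1]], D = diag(-2, 5), P⁻¹ = [[1, -1], [-3, 4]].
L⁴ = P·diag(16, 625)·P⁻¹ = [[-1811, 2436], [-1827, 2452]].
The requested entry is 2436.

2436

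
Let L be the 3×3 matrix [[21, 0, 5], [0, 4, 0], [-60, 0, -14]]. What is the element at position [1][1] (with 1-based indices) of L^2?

Characteristic polynomial: λ^3 - 11λ^2 + 34λ - 24 = (λ - 6)(λ - 4)(λ - 1), so the eigenvalues are 1, 4, 6.
λ=1: eigenvector (-1, 0, 4).
λ=4: eigenvector (0, 1, 0).
λ=6: eigenvector (-1, 0, 3).
P = [[-1, 0, -1], [0, 1, 0], [4, 0, 3]], D = diag(1, 4, 6), P⁻¹ = [[3, 0, 1], [0, 1, 0], [-4, 0, -1]].
L² = P·diag(1, 16, 36)·P⁻¹ = [[141, 0, 35], [0, 16, 0], [-420, 0, -104]].
The requested entry is 141.

141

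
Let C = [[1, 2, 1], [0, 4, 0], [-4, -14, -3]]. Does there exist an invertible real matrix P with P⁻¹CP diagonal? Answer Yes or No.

No

Characteristic polynomial: p(λ) = λ^3 - 2λ^2 - 7λ - 4 = (λ - 4)(λ + 1)^2.
λ = -1 has algebraic multiplicity 2; rank(C + 1I) = 2, so geometric multiplicity = 1.
Geometric multiplicity < algebraic multiplicity, so C is not diagonalizable.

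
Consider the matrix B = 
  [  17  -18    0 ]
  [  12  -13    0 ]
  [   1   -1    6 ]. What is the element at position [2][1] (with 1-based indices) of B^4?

1248

Characteristic polynomial: r^3 - 10r^2 + 19r + 30 = (r - 6)(r - 5)(r + 1), so the eigenvalues are -1, 5, 6.
r=5: eigenvector (3, 2, -1).
r=-1: eigenvector (1, 1, 0).
r=6: eigenvector (0, 0, 1).
P = [[3, 1, 0], [2, 1, 0], [-1, 0, 1]], D = diag(5, -1, 6), P⁻¹ = [[1, -1, 0], [-2, 3, 0], [1, -1, 1]].
B⁴ = P·diag(625, 1, 1296)·P⁻¹ = [[1873, -1872, 0], [1248, -1247, 0], [671, -671, 1296]].
The requested entry is 1248.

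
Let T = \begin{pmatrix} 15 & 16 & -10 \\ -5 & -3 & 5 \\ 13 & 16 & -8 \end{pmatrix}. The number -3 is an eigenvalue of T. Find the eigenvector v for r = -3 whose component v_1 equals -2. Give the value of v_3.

-2

T + 3I = [[18, 16, -10], [-5, 0, 5], [13, 16, -5]].
Solving (T + 3I)v = 0 gives the eigenspace spanned by (-2, 1, -2).
With v_1 = -2, v = (-2, 1, -2), so v_3 = -2.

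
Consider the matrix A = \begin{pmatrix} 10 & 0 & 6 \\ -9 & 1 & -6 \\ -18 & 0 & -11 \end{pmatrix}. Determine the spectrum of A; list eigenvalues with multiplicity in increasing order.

-2, 1, 1

Characteristic polynomial: p(λ) = λ^3 - 3λ + 2 = (λ - 1)^2(λ + 2).
Roots (with multiplicity): -2, 1, 1.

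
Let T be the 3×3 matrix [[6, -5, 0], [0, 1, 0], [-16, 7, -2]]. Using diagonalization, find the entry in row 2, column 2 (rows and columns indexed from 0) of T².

Characteristic polynomial: s^3 - 5s^2 - 8s + 12 = (s - 6)(s - 1)(s + 2), so the eigenvalues are -2, 1, 6.
s=6: eigenvector (1, 0, -2).
s=1: eigenvector (1, 1, -3).
s=-2: eigenvector (0, 0, 1).
P = [[1, 1, 0], [0, 1, 0], [-2, -3, 1]], D = diag(6, 1, -2), P⁻¹ = [[1, -1, 0], [0, 1, 0], [2, 1, 1]].
T² = P·diag(36, 1, 4)·P⁻¹ = [[36, -35, 0], [0, 1, 0], [-64, 73, 4]].
The requested entry is 4.

4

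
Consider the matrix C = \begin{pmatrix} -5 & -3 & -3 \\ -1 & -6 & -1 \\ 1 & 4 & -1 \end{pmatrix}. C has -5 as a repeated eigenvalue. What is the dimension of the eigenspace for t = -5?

C + 5I = [[0, -3, -3], [-1, -1, -1], [1, 4, 4]].
This matrix has rank 2, so its null space has dimension 3 − 2 = 1.

1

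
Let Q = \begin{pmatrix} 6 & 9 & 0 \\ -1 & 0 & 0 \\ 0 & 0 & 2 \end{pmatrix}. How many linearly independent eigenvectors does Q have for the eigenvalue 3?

1

Q − 3I = [[3, 9, 0], [-1, -3, 0], [0, 0, -1]].
This matrix has rank 2, so its null space has dimension 3 − 2 = 1.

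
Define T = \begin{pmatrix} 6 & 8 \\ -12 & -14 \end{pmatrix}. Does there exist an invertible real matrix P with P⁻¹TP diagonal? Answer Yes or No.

Yes

Characteristic polynomial: p(μ) = μ^2 + 8μ + 12 = (μ + 2)(μ + 6).
All 2 eigenvalues are distinct, so T is diagonalizable.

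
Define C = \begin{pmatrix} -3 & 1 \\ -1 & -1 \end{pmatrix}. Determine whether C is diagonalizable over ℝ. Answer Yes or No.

Characteristic polynomial: p(μ) = μ^2 + 4μ + 4 = (μ + 2)^2.
μ = -2 has algebraic multiplicity 2; rank(C + 2I) = 1, so geometric multiplicity = 1.
Geometric multiplicity < algebraic multiplicity, so C is not diagonalizable.

No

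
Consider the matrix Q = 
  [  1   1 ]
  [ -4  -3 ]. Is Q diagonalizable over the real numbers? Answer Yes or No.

No

Characteristic polynomial: p(s) = s^2 + 2s + 1 = (s + 1)^2.
s = -1 has algebraic multiplicity 2; rank(Q + 1I) = 1, so geometric multiplicity = 1.
Geometric multiplicity < algebraic multiplicity, so Q is not diagonalizable.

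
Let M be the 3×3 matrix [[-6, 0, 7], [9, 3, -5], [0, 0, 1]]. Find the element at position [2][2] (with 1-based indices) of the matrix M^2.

Characteristic polynomial: t^3 + 2t^2 - 21t + 18 = (t - 3)(t - 1)(t + 6), so the eigenvalues are -6, 1, 3.
t=1: eigenvector (1, -2, 1).
t=3: eigenvector (0, 1, 0).
t=-6: eigenvector (-1, 1, 0).
P = [[1, 0, -1], [-2, 1, 1], [1, 0, 0]], D = diag(1, 3, -6), P⁻¹ = [[0, 0, 1], [1, 1, 1], [-1, 0, 1]].
M² = P·diag(1, 9, 36)·P⁻¹ = [[36, 0, -35], [-27, 9, 43], [0, 0, 1]].
The requested entry is 9.

9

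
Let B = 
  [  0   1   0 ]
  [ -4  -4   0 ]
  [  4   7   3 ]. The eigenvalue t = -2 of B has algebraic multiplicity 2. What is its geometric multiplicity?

1

B + 2I = [[2, 1, 0], [-4, -2, 0], [4, 7, 5]].
This matrix has rank 2, so its null space has dimension 3 − 2 = 1.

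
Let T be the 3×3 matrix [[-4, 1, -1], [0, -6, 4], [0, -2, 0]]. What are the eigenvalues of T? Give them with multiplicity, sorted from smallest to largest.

-4, -4, -2

Characteristic polynomial: p(μ) = μ^3 + 10μ^2 + 32μ + 32 = (μ + 2)(μ + 4)^2.
Roots (with multiplicity): -4, -4, -2.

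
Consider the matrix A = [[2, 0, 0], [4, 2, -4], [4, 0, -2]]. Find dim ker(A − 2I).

A − 2I = [[0, 0, 0], [4, 0, -4], [4, 0, -4]].
This matrix has rank 1, so its null space has dimension 3 − 1 = 2.

2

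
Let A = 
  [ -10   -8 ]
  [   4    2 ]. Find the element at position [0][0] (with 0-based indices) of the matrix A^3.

Characteristic polynomial: s^2 + 8s + 12 = (s + 2)(s + 6), so the eigenvalues are -6, -2.
s=-2: eigenvector (1, -1).
s=-6: eigenvector (2, -1).
P = [[1, 2], [-1, -1]], D = diag(-2, -6), P⁻¹ = [[-1, -2], [1, 1]].
A³ = P·diag(-8, -216)·P⁻¹ = [[-424, -416], [208, 200]].
The requested entry is -424.

-424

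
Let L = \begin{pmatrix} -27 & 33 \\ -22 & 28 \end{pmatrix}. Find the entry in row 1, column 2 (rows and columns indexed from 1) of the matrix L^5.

Characteristic polynomial: s^2 - s - 30 = (s - 6)(s + 5), so the eigenvalues are -5, 6.
s=-5: eigenvector (3, 2).
s=6: eigenvector (1, 1).
P = [[3, 1], [2, 1]], D = diag(-5, 6), P⁻¹ = [[1, -1], [-2, 3]].
L⁵ = P·diag(-3125, 7776)·P⁻¹ = [[-24927, 32703], [-21802, 29578]].
The requested entry is 32703.

32703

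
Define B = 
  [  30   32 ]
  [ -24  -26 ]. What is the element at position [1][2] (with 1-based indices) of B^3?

Characteristic polynomial: t^2 - 4t - 12 = (t - 6)(t + 2), so the eigenvalues are -2, 6.
t=6: eigenvector (4, -3).
t=-2: eigenvector (-1, 1).
P = [[4, -1], [-3, 1]], D = diag(6, -2), P⁻¹ = [[1, 1], [3, 4]].
B³ = P·diag(216, -8)·P⁻¹ = [[888, 896], [-672, -680]].
The requested entry is 896.

896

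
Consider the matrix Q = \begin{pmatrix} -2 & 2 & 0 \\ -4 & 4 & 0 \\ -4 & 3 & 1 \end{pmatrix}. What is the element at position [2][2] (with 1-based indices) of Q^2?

8

Characteristic polynomial: s^3 - 3s^2 + 2s = s(s - 2)(s - 1), so the eigenvalues are 0, 1, 2.
s=2: eigenvector (1, 2, 2).
s=0: eigenvector (-1, -1, -1).
s=1: eigenvector (0, 0, 1).
P = [[1, -1, 0], [2, -1, 0], [2, -1, 1]], D = diag(2, 0, 1), P⁻¹ = [[-1, 1, 0], [-2, 1, 0], [0, -1, 1]].
Q² = P·diag(4, 0, 1)·P⁻¹ = [[-4, 4, 0], [-8, 8, 0], [-8, 7, 1]].
The requested entry is 8.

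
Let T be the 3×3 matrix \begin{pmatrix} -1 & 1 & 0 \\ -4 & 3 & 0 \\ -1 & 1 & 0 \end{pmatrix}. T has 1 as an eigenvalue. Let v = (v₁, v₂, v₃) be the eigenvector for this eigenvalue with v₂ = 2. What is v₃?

1

T − 1I = [[-2, 1, 0], [-4, 2, 0], [-1, 1, -1]].
Solving (T − 1I)v = 0 gives the eigenspace spanned by (1, 2, 1).
With v₂ = 2, v = (1, 2, 1), so v₃ = 1.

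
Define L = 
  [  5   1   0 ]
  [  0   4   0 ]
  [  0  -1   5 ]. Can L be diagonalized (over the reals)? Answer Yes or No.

Characteristic polynomial: p(s) = s^3 - 14s^2 + 65s - 100 = (s - 5)^2(s - 4).
s = 5 has algebraic multiplicity 2; rank(L − 5I) = 1, so geometric multiplicity = 2.
Every eigenvalue has geometric = algebraic multiplicity, so L is diagonalizable.

Yes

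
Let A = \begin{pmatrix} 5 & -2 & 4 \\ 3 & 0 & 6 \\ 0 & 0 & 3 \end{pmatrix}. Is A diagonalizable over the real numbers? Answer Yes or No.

Characteristic polynomial: p(λ) = λ^3 - 8λ^2 + 21λ - 18 = (λ - 3)^2(λ - 2).
λ = 3 has algebraic multiplicity 2; rank(A − 3I) = 1, so geometric multiplicity = 2.
Every eigenvalue has geometric = algebraic multiplicity, so A is diagonalizable.

Yes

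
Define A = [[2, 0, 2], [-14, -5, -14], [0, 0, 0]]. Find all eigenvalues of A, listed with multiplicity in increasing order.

-5, 0, 2

Characteristic polynomial: p(r) = r^3 + 3r^2 - 10r = r(r - 2)(r + 5).
Roots (with multiplicity): -5, 0, 2.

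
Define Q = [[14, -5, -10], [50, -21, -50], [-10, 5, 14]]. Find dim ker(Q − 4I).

2

Q − 4I = [[10, -5, -10], [50, -25, -50], [-10, 5, 10]].
This matrix has rank 1, so its null space has dimension 3 − 1 = 2.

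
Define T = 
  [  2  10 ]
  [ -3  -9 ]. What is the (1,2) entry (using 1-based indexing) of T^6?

Characteristic polynomial: μ^2 + 7μ + 12 = (μ + 3)(μ + 4), so the eigenvalues are -4, -3.
μ=-4: eigenvector (-5, 3).
μ=-3: eigenvector (-2, 1).
P = [[-5, -2], [3, 1]], D = diag(-4, -3), P⁻¹ = [[1, 2], [-3, -5]].
T⁶ = P·diag(4096, 729)·P⁻¹ = [[-16106, -33670], [10101, 20931]].
The requested entry is -33670.

-33670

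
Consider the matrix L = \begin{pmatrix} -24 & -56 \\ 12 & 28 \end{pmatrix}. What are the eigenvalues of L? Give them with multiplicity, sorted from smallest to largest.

0, 4

Characteristic polynomial: p(λ) = λ^2 - 4λ = λ(λ - 4).
Roots (with multiplicity): 0, 4.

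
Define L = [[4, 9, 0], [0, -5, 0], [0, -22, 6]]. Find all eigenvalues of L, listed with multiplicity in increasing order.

-5, 4, 6

Characteristic polynomial: p(s) = s^3 - 5s^2 - 26s + 120 = (s - 6)(s - 4)(s + 5).
Roots (with multiplicity): -5, 4, 6.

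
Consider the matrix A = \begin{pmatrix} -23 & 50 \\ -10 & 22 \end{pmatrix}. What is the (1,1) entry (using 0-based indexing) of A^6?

Characteristic polynomial: t^2 + t - 6 = (t - 2)(t + 3), so the eigenvalues are -3, 2.
t=2: eigenvector (2, 1).
t=-3: eigenvector (-5, -2).
P = [[2, -5], [1, -2]], D = diag(2, -3), P⁻¹ = [[-2, 5], [-1, 2]].
A⁶ = P·diag(64, 729)·P⁻¹ = [[3389, -6650], [1330, -2596]].
The requested entry is -2596.

-2596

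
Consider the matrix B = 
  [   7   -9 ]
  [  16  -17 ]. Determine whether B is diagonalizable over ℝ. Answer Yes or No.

No

Characteristic polynomial: p(t) = t^2 + 10t + 25 = (t + 5)^2.
t = -5 has algebraic multiplicity 2; rank(B + 5I) = 1, so geometric multiplicity = 1.
Geometric multiplicity < algebraic multiplicity, so B is not diagonalizable.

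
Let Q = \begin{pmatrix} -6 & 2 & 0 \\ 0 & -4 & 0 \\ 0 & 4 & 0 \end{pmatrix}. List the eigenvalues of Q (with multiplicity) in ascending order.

-6, -4, 0

Characteristic polynomial: p(λ) = λ^3 + 10λ^2 + 24λ = λ(λ + 4)(λ + 6).
Roots (with multiplicity): -6, -4, 0.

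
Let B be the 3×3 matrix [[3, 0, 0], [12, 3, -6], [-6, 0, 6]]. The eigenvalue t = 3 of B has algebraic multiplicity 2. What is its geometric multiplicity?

B − 3I = [[0, 0, 0], [12, 0, -6], [-6, 0, 3]].
This matrix has rank 1, so its null space has dimension 3 − 1 = 2.

2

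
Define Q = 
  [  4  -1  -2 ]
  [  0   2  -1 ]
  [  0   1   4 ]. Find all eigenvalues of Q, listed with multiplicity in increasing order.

Characteristic polynomial: p(r) = r^3 - 10r^2 + 33r - 36 = (r - 4)(r - 3)^2.
Roots (with multiplicity): 3, 3, 4.

3, 3, 4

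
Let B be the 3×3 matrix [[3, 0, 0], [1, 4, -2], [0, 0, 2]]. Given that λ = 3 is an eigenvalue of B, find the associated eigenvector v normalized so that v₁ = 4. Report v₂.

B − 3I = [[0, 0, 0], [1, 1, -2], [0, 0, -1]].
Solving (B − 3I)v = 0 gives the eigenspace spanned by (4, -4, 0).
With v₁ = 4, v = (4, -4, 0), so v₂ = -4.

-4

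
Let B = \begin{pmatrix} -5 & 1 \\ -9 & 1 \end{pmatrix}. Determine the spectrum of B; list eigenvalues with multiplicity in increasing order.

Characteristic polynomial: p(s) = s^2 + 4s + 4 = (s + 2)^2.
Roots (with multiplicity): -2, -2.

-2, -2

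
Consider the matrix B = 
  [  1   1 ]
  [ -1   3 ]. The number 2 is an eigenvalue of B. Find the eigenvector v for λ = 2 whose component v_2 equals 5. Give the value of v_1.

B − 2I = [[-1, 1], [-1, 1]].
Solving (B − 2I)v = 0 gives the eigenspace spanned by (5, 5).
With v_2 = 5, v = (5, 5), so v_1 = 5.

5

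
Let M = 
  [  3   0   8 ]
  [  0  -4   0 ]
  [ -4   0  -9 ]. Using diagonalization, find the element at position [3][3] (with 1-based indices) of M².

49

Characteristic polynomial: μ^3 + 10μ^2 + 29μ + 20 = (μ + 1)(μ + 4)(μ + 5), so the eigenvalues are -5, -4, -1.
μ=-4: eigenvector (0, 1, 0).
μ=-1: eigenvector (2, 0, -1).
μ=-5: eigenvector (-1, 0, 1).
P = [[0, 2, -1], [1, 0, 0], [0, -1, 1]], D = diag(-4, -1, -5), P⁻¹ = [[0, 1, 0], [1, 0, 1], [1, 0, 2]].
M² = P·diag(16, 1, 25)·P⁻¹ = [[-23, 0, -48], [0, 16, 0], [24, 0, 49]].
The requested entry is 49.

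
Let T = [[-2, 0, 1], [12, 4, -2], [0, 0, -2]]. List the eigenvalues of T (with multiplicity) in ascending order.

-2, -2, 4

Characteristic polynomial: p(s) = s^3 - 12s - 16 = (s - 4)(s + 2)^2.
Roots (with multiplicity): -2, -2, 4.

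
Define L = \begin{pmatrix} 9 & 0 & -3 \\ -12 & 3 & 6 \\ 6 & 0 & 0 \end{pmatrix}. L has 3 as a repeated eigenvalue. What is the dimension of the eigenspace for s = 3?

L − 3I = [[6, 0, -3], [-12, 0, 6], [6, 0, -3]].
This matrix has rank 1, so its null space has dimension 3 − 1 = 2.

2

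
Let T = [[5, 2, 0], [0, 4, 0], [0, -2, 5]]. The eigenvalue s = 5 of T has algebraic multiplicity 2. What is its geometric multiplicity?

2

T − 5I = [[0, 2, 0], [0, -1, 0], [0, -2, 0]].
This matrix has rank 1, so its null space has dimension 3 − 1 = 2.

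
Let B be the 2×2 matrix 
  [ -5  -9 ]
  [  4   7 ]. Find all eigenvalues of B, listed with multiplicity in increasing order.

Characteristic polynomial: p(t) = t^2 - 2t + 1 = (t - 1)^2.
Roots (with multiplicity): 1, 1.

1, 1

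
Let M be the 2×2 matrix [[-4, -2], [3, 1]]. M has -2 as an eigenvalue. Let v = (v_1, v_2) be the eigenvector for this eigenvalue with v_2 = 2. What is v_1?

-2

M + 2I = [[-2, -2], [3, 3]].
Solving (M + 2I)v = 0 gives the eigenspace spanned by (-2, 2).
With v_2 = 2, v = (-2, 2), so v_1 = -2.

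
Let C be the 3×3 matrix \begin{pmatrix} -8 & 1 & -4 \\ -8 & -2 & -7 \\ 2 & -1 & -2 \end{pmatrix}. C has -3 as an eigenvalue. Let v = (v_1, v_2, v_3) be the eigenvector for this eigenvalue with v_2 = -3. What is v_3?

C + 3I = [[-5, 1, -4], [-8, 1, -7], [2, -1, 1]].
Solving (C + 3I)v = 0 gives the eigenspace spanned by (-3, -3, 3).
With v_2 = -3, v = (-3, -3, 3), so v_3 = 3.

3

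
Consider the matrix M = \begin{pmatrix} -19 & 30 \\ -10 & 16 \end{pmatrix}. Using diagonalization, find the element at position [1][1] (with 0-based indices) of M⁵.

Characteristic polynomial: s^2 + 3s - 4 = (s - 1)(s + 4), so the eigenvalues are -4, 1.
s=-4: eigenvector (2, 1).
s=1: eigenvector (-3, -2).
P = [[2, -3], [1, -2]], D = diag(-4, 1), P⁻¹ = [[2, -3], [1, -2]].
M⁵ = P·diag(-1024, 1)·P⁻¹ = [[-4099, 6150], [-2050, 3076]].
The requested entry is 3076.

3076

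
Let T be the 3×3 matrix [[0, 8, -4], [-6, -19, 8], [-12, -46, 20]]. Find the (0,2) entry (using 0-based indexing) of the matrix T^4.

-256

Characteristic polynomial: μ^3 - μ^2 - 12μ = μ(μ - 4)(μ + 3), so the eigenvalues are -3, 0, 4.
μ=0: eigenvector (1, -2, -4).
μ=4: eigenvector (-1, 2, 5).
μ=-3: eigenvector (0, 1, 2).
P = [[1, -1, 0], [-2, 2, 1], [-4, 5, 2]], D = diag(0, 4, -3), P⁻¹ = [[1, -2, 1], [0, -2, 1], [2, 1, 0]].
T⁴ = P·diag(0, 256, 81)·P⁻¹ = [[0, 512, -256], [162, -943, 512], [324, -2398, 1280]].
The requested entry is -256.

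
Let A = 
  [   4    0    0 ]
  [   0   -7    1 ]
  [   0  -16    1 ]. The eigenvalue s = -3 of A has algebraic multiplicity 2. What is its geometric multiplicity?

A + 3I = [[7, 0, 0], [0, -4, 1], [0, -16, 4]].
This matrix has rank 2, so its null space has dimension 3 − 2 = 1.

1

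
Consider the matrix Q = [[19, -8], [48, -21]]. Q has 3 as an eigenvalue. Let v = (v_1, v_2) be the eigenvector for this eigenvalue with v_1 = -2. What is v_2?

-4

Q − 3I = [[16, -8], [48, -24]].
Solving (Q − 3I)v = 0 gives the eigenspace spanned by (-2, -4).
With v_1 = -2, v = (-2, -4), so v_2 = -4.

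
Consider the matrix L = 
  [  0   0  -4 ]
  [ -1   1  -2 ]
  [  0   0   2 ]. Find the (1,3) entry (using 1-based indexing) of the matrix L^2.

Characteristic polynomial: s^3 - 3s^2 + 2s = s(s - 2)(s - 1), so the eigenvalues are 0, 1, 2.
s=0: eigenvector (1, 1, 0).
s=1: eigenvector (0, 1, 0).
s=2: eigenvector (-2, 0, 1).
P = [[1, 0, -2], [1, 1, 0], [0, 0, 1]], D = diag(0, 1, 2), P⁻¹ = [[1, 0, 2], [-1, 1, -2], [0, 0, 1]].
L² = P·diag(0, 1, 4)·P⁻¹ = [[0, 0, -8], [-1, 1, -2], [0, 0, 4]].
The requested entry is -8.

-8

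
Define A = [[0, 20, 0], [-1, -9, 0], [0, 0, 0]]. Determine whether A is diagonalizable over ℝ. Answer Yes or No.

Yes

Characteristic polynomial: p(r) = r^3 + 9r^2 + 20r = r(r + 4)(r + 5).
All 3 eigenvalues are distinct, so A is diagonalizable.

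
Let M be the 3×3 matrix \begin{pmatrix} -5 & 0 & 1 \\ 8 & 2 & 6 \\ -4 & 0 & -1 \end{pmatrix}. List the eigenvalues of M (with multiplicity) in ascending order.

-3, -3, 2

Characteristic polynomial: p(r) = r^3 + 4r^2 - 3r - 18 = (r - 2)(r + 3)^2.
Roots (with multiplicity): -3, -3, 2.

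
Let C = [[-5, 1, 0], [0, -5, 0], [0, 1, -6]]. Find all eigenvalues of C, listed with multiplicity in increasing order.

-6, -5, -5

Characteristic polynomial: p(λ) = λ^3 + 16λ^2 + 85λ + 150 = (λ + 5)^2(λ + 6).
Roots (with multiplicity): -6, -5, -5.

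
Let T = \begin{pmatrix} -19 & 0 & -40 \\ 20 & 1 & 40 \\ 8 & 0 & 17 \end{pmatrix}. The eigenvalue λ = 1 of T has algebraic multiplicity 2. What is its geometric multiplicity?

T − 1I = [[-20, 0, -40], [20, 0, 40], [8, 0, 16]].
This matrix has rank 1, so its null space has dimension 3 − 1 = 2.

2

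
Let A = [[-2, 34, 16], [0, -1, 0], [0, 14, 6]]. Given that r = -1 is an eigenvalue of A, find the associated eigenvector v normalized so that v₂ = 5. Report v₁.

A + 1I = [[-1, 34, 16], [0, 0, 0], [0, 14, 7]].
Solving (A + 1I)v = 0 gives the eigenspace spanned by (10, 5, -10).
With v₂ = 5, v = (10, 5, -10), so v₁ = 10.

10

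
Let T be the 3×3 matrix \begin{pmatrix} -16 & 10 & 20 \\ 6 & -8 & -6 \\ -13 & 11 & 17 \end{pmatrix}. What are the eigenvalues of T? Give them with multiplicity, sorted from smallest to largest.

Characteristic polynomial: p(μ) = μ^3 + 7μ^2 - 14μ - 120 = (μ - 4)(μ + 5)(μ + 6).
Roots (with multiplicity): -6, -5, 4.

-6, -5, 4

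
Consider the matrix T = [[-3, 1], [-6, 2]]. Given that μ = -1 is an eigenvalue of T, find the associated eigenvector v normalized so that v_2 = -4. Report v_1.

-2

T + 1I = [[-2, 1], [-6, 3]].
Solving (T + 1I)v = 0 gives the eigenspace spanned by (-2, -4).
With v_2 = -4, v = (-2, -4), so v_1 = -2.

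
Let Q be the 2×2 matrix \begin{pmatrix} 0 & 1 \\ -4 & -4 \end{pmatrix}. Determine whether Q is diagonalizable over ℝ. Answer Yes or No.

No

Characteristic polynomial: p(r) = r^2 + 4r + 4 = (r + 2)^2.
r = -2 has algebraic multiplicity 2; rank(Q + 2I) = 1, so geometric multiplicity = 1.
Geometric multiplicity < algebraic multiplicity, so Q is not diagonalizable.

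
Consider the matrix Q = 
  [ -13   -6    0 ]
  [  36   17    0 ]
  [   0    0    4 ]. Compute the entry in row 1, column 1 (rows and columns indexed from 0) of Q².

73

Characteristic polynomial: r^3 - 8r^2 + 11r + 20 = (r - 5)(r - 4)(r + 1), so the eigenvalues are -1, 4, 5.
r=-1: eigenvector (1, -2, 0).
r=4: eigenvector (0, 0, 1).
r=5: eigenvector (-1, 3, 0).
P = [[1, 0, -1], [-2, 0, 3], [0, 1, 0]], D = diag(-1, 4, 5), P⁻¹ = [[3, 1, 0], [0, 0, 1], [2, 1, 0]].
Q² = P·diag(1, 16, 25)·P⁻¹ = [[-47, -24, 0], [144, 73, 0], [0, 0, 16]].
The requested entry is 73.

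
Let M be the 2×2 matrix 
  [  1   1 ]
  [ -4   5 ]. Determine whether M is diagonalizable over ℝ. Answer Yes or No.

No

Characteristic polynomial: p(r) = r^2 - 6r + 9 = (r - 3)^2.
r = 3 has algebraic multiplicity 2; rank(M − 3I) = 1, so geometric multiplicity = 1.
Geometric multiplicity < algebraic multiplicity, so M is not diagonalizable.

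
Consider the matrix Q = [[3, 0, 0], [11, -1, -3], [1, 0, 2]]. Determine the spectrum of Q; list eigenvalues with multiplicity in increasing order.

Characteristic polynomial: p(s) = s^3 - 4s^2 + s + 6 = (s - 3)(s - 2)(s + 1).
Roots (with multiplicity): -1, 2, 3.

-1, 2, 3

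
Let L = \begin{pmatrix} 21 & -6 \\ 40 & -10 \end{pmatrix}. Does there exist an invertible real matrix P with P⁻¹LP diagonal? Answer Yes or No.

Characteristic polynomial: p(s) = s^2 - 11s + 30 = (s - 6)(s - 5).
All 2 eigenvalues are distinct, so L is diagonalizable.

Yes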